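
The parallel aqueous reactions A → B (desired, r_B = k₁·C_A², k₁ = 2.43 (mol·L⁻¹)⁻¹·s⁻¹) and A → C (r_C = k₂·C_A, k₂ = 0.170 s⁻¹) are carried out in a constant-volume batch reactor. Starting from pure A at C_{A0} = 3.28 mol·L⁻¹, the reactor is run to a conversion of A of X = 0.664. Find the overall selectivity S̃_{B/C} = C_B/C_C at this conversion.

28.6

C_A = C_{A0}(1−X) = 1.102 mol·L⁻¹.
Along a PFR/batch, dC_C/dC_A = −r_C/(r_B+r_C) = −k₂/(k₂+k₁·C_A).
Integrating from C_{A0} to C_A: C_C = (0.170/2.43)·ln[(0.170+2.43·3.28)/(0.170+2.43·1.10)] = 0.06996·ln(8.140/2.848) = 0.07347 mol·L⁻¹.
Then C_B = (C_{A0}−C_A) − C_C = 2.178 − 0.07347 = 2.104 mol·L⁻¹.
S̃_{B/C} = C_B/C_C = 2.104/0.07347 = 28.6.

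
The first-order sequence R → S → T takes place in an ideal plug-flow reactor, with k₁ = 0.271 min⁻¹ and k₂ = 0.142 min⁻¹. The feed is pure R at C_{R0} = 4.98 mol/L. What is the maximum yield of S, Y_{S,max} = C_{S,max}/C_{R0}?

Evaluating C_S at τ_opt = ln(k₂/k₁)/(k₂−k₁) gives C_{S,max}/C_{R0} = (k₁/k₂)^[k₂/(k₂−k₁)].
= (0.271/0.142)^(0.142/(0.142−0.271)) = (1.908)^(-1.101) = 0.4909.

0.491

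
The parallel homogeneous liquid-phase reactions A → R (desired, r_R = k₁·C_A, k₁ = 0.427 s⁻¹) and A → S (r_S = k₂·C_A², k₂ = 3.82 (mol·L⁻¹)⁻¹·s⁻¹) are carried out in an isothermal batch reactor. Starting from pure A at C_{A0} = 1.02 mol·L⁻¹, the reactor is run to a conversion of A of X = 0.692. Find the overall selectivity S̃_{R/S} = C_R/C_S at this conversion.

C_A = C_{A0}(1−X) = 0.3142 mol·L⁻¹.
Along a PFR/batch, dC_R/dC_A = −r_R/(r_R+r_S) = −k₁/(k₁+k₂·C_A).
Integrating from C_{A0} to C_A: C_R = (0.427/3.82)·ln[(0.427+3.82·1.02)/(0.427+3.82·0.314)] = 0.1118·ln(4.323/1.627) = 0.1092 mol·L⁻¹.
C_S = (C_{A0}−C_A)−C_R = 0.5966 mol·L⁻¹; S̃_{R/S} = 0.1092/0.5966 = 0.183.

0.183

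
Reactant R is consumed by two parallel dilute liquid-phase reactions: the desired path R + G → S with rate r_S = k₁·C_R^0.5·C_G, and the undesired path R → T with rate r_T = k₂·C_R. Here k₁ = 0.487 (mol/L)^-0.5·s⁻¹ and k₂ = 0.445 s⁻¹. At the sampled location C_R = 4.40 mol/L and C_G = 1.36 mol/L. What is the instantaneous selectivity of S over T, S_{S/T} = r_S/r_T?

S_{S/T} = r_S/r_T = (k₁·C_R^0.5·C_G)/(k₂·C_R) = (k₁/k₂)·C_R^-0.5·C_G.
= (0.487×4.400^0.5×1.360) / (0.445×4.400) = 1.389/1.958 = 0.710.

0.710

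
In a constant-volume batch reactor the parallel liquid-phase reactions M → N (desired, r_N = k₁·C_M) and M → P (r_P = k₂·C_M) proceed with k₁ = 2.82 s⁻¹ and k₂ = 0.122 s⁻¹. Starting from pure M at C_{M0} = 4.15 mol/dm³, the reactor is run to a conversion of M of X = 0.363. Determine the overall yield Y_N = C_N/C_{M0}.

0.348

C_M = C_{M0}(1−X) = 2.644 mol/dm³.
Both paths are first order in M, so the instantaneous fraction to N is constant: dC_N/d(−C_M) = k₁/(k₁+k₂) = 0.9585.
C_N = 0.9585·(C_{M0}−C_M) = 0.9585×1.506 = 1.44 mol/dm³.
Y_N = C_N/C_{M0} = 1.444/4.15 = 0.348.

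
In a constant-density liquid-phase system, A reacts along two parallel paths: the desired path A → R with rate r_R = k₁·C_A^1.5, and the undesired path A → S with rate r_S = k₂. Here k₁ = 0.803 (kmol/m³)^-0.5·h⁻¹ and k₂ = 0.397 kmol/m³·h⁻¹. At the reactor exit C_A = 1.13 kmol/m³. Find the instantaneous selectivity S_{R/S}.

2.43

S_{R/S} = r_R/r_S = (k₁·C_A^1.5)/(k₂) = (k₁/k₂)·C_A^1.5.
= (0.803×1.130^1.5) / (0.397) = 0.9646/0.3970 = 2.43.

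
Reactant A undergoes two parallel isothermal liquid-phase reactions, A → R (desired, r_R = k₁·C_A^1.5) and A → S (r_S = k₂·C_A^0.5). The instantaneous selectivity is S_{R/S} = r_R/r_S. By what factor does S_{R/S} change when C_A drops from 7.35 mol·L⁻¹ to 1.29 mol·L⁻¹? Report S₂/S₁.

0.176

S_{R/S} = (k₁/k₂)·C_A, so S₂/S₁ = (C_{A,2}/C_{A,1}).
= 1.29/7.35 = 0.176.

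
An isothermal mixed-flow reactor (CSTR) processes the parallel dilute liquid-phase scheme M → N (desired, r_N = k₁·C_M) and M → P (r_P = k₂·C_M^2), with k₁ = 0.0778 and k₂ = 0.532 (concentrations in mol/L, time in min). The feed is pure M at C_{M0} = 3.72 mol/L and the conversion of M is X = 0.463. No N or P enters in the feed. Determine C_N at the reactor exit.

Exit C_M = C_{M0}(1−X) = 3.72×0.537 = 1.998 mol/L.
A CSTR operates uniformly at the exit composition, giving r_N = 0.1554 and r_P = 2.123 (each k·C_M^n at C_M = 1.998).
Fraction of consumed M going to N: r_N/(r_N+r_P) = 0.06821.
C_N = 0.06821·C_{M0}·X = 0.06821×3.72×0.463 = 0.117 mol/L.

0.117 mol/L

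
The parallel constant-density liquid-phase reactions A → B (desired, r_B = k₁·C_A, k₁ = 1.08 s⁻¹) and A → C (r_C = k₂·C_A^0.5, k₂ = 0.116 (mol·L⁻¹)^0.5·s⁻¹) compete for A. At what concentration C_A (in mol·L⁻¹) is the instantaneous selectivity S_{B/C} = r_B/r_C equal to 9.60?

S_{B/C} = (k₁/k₂)·C_A^0.5 ⇒ C_A = (S·k₂/k₁)^(2).
= (9.60×0.116/1.08)^(2) = (1.031)^(2) = 1.06 mol·L⁻¹.

1.06 mol·L⁻¹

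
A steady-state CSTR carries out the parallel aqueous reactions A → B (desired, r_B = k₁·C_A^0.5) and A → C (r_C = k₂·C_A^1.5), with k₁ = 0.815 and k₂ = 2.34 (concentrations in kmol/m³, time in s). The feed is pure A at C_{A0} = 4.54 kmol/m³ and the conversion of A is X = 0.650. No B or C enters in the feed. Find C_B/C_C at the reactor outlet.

Exit C_A = C_{A0}(1−X) = 4.54×0.350 = 1.589 kmol/m³.
A CSTR operates uniformly at the exit composition, giving r_B = 1.027 and r_C = 4.687 (each k·C_A^n at C_A = 1.589).
Overall selectivity = C_B/C_C = r_Bτ/(r_Cτ) = r_B/r_C = 0.219.

0.219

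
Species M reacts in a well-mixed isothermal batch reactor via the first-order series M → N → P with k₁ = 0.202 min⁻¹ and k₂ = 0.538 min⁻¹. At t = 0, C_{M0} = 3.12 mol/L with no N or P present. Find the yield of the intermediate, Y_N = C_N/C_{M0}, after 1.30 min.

0.164

Solving the coupled first-order balances gives C_N(t) = [k₁/(k₂−k₁)]·C_{M0}·(e^(−k₁t) − e^(−k₂t)).
e^(−k₁t) = e^(−0.202×1.30) = e^(−0.2626) = 0.7690; e^(−k₂t) = e^(−0.6994) = 0.4969.
C_N = 0.202×3.12/(0.538−0.202) × (0.7690−0.4969) = 1.876×0.2722 = 0.5105 mol/L.
Y_N = C_N/C_{M0} = 0.5105/3.12 = 0.164.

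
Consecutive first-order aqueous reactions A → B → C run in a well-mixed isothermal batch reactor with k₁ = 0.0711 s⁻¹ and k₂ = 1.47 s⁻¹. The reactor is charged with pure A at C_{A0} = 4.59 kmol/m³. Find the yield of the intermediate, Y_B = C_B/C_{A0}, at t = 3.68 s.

0.0389

For first-order series with pure A initially, C_B(t) = k₁C_{A0}/(k₂−k₁)·(e^(−k₁t) − e^(−k₂t)).
e^(−k₁t) = e^(−0.0711×3.68) = e^(−0.2616) = 0.7698; e^(−k₂t) = e^(−5.410) = 0.004473.
C_B = 0.0711×4.59/(1.47−0.0711) × (0.7698−0.004473) = 0.2333×0.7653 = 0.1785 kmol/m³.
Y_B = C_B/C_{A0} = 0.1785/4.59 = 0.0389.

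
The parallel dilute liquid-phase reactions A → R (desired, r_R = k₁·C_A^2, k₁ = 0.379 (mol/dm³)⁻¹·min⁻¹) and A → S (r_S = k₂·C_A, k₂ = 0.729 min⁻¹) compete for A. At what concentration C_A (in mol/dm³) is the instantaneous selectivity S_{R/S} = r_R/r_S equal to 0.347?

S_{R/S} = (k₁/k₂)·C_A ⇒ C_A = S·k₂/k₁.
= 0.347×0.729/0.379 = 0.667 mol/dm³.

0.667 mol/dm³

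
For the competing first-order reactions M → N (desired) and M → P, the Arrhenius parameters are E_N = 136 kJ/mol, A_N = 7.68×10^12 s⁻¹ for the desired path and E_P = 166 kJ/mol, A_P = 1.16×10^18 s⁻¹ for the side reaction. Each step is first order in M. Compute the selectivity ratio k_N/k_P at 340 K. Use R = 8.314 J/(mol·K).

0.269

Since both paths have the same order in M, the concentration cancels and S_{N/P} = k_N/k_P = (A_N/A_P)·exp[(E_P−E_N)/(RT)].
(E_P−E_N)/(RT) = (166−136)×10³/(8.314×340) = 30000/2827 = 10.61.
k_N/k_P = (7.68×10^12/1.16×10^18)·exp(10.61) = 6.621×10^-6 × 40654 = 0.269.
Since E_N < E_P, lowering the temperature improves selectivity toward N.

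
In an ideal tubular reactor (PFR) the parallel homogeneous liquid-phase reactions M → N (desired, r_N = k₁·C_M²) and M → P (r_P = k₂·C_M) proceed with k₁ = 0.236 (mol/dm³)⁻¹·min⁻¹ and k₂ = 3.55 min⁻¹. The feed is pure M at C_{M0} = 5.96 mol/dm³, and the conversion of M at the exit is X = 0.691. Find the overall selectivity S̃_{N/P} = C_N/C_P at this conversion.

C_M = C_{M0}(1−X) = 1.842 mol/dm³.
Along a PFR/batch, dC_P/dC_M = −r_P/(r_N+r_P) = −k₂/(k₂+k₁·C_M).
Integrating from C_{M0} to C_M: C_P = (3.55/0.236)·ln[(3.55+0.236·5.96)/(3.55+0.236·1.84)] = 15.04·ln(4.957/3.985) = 3.283 mol/dm³.
Then C_N = (C_{M0}−C_M) − C_P = 4.118 − 3.283 = 0.8351 mol/dm³.
S̃_{N/P} = C_N/C_P = 0.8351/3.283 = 0.254.

0.254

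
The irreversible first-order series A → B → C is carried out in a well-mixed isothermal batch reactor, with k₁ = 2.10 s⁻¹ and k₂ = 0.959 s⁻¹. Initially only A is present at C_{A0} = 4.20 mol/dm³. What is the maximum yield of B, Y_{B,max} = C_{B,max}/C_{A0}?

Evaluating C_B at t_opt = ln(k₂/k₁)/(k₂−k₁) gives C_{B,max}/C_{A0} = (k₁/k₂)^[k₂/(k₂−k₁)].
= (2.10/0.959)^(0.959/(0.959−2.10)) = (2.190)^(-0.8405) = 0.5175.

0.517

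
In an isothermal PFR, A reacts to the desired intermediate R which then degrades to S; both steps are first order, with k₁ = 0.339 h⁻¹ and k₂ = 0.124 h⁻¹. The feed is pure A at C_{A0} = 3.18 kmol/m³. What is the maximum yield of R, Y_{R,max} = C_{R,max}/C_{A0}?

0.560

For a first-order series the maximum intermediate yield is C_{R,max}/C_{A0} = (k₁/k₂)^[k₂/(k₂−k₁)].
= (0.339/0.124)^(0.124/(0.124−0.339)) = (2.734)^(-0.5767) = 0.5599.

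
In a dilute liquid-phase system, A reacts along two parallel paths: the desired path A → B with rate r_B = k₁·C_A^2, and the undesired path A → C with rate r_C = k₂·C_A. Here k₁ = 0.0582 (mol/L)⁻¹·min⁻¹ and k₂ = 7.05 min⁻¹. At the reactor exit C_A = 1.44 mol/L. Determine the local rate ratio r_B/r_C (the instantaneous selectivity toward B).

S_{B/C} = r_B/r_C = (k₁·C_A^2)/(k₂·C_A) = (k₁/k₂)·C_A.
= (0.0582×1.440^2) / (7.05×1.440) = 0.1207/10.15 = 0.0119.
Since the desired path is higher order in A, keeping C_A high (PFR or concentrated feed) favours B.

0.0119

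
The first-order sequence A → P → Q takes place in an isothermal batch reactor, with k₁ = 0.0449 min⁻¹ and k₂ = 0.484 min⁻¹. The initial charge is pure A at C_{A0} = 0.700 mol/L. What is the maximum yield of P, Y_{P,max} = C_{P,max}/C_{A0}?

0.0727

For a first-order series the maximum intermediate yield is C_{P,max}/C_{A0} = (k₁/k₂)^[k₂/(k₂−k₁)].
= (0.0449/0.484)^(0.484/(0.484−0.0449)) = (0.09277)^(1.102) = 0.07275.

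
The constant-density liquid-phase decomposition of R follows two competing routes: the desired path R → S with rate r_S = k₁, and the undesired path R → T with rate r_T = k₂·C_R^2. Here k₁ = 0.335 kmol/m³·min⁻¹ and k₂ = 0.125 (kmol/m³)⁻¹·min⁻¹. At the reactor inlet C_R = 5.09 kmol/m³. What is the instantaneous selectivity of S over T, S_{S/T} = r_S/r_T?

0.103

S_{S/T} = r_S/r_T = (k₁)/(k₂·C_R^2) = (k₁/k₂)·C_R^-2.
= (0.335) / (0.125×5.090^2) = 0.3350/3.239 = 0.103.
The undesired path is higher order in R, so low C_R (CSTR or dilute feed) favours S.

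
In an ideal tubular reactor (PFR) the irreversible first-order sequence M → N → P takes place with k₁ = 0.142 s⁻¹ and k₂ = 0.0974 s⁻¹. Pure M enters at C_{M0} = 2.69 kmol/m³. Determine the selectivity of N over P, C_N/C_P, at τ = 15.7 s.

Solving the coupled first-order balances gives C_N(τ) = [k₁/(k₂−k₁)]·C_{M0}·(e^(−k₁τ) − e^(−k₂τ)).
e^(−k₁τ) = e^(−0.142×15.7) = e^(−2.229) = 0.1076; e^(−k₂τ) = e^(−1.529) = 0.2167.
C_N = 0.142×2.69/(0.0974−0.142) × (0.1076−0.2167) = (-8.565)×(-0.1091) = 0.9346 kmol/m³.
C_M = C_{M0}e^(−k₁τ) = 0.2894 kmol/m³, so C_P = C_{M0}−C_M−C_N = 1.466 kmol/m³; C_N/C_P = 0.637.

0.637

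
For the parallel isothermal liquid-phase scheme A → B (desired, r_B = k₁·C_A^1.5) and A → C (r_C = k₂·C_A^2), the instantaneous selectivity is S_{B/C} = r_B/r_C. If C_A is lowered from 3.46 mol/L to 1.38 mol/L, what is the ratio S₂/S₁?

S_{B/C} = (k₁/k₂)·C_A^-0.5, so S₂/S₁ = (C_{A,2}/C_{A,1})^-0.5.
= (1.38/3.46)^(-0.5) = (0.3988)^(-0.5) = 1.58.

1.58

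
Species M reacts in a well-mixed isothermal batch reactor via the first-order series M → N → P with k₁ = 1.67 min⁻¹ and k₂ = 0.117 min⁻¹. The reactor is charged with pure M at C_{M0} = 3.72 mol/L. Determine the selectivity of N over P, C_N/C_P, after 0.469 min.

For first-order series with pure M initially, C_N(t) = k₁C_{M0}/(k₂−k₁)·(e^(−k₁t) − e^(−k₂t)).
e^(−k₁t) = e^(−1.67×0.469) = e^(−0.7832) = 0.4569; e^(−k₂t) = e^(−0.05487) = 0.9466.
C_N = 1.67×3.72/(0.117−1.67) × (0.4569−0.9466) = (-4.000)×(-0.4897) = 1.959 mol/L.
C_M = C_{M0}e^(−k₁t) = 1.700 mol/L, so C_P = C_{M0}−C_M−C_N = 0.06139 mol/L; C_N/C_P = 31.9.

31.9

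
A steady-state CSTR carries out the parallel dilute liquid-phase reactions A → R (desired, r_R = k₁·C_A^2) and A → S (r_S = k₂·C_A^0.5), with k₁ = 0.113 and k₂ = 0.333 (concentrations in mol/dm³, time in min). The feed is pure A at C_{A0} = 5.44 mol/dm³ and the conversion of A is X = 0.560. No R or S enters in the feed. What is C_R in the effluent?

1.70 mol/dm³

Exit C_A = C_{A0}(1−X) = 5.44×0.440 = 2.394 mol/dm³.
Rates in a CSTR are evaluated at the outlet concentration: r_R = 0.113×2.394^2 = 0.6474, r_S = 0.333×2.394^0.5 = 0.5152.
Fraction of consumed A going to R: r_R/(r_R+r_S) = 0.5569.
C_R = 0.5569·C_{A0}·X = 0.5569×5.44×0.560 = 1.70 mol/dm³.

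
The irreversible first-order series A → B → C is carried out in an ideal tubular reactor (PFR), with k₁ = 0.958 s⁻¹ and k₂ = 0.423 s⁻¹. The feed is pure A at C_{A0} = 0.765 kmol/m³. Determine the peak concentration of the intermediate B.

At the optimum, C_{B,max}/C_{A0} = (k₁/k₂)^[k₂/(k₂−k₁)].
= (0.958/0.423)^(0.423/(0.423−0.958)) = (2.265)^(-0.7907) = 0.5240.
C_{B,max} = 0.5240×0.765 = 0.401 kmol/m³.

0.401 kmol/m³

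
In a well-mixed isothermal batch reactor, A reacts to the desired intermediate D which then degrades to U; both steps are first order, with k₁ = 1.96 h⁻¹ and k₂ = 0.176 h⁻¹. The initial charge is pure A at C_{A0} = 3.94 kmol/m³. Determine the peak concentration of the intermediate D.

3.11 kmol/m³

Evaluating C_D at t_opt = ln(k₂/k₁)/(k₂−k₁) gives C_{D,max}/C_{A0} = (k₁/k₂)^[k₂/(k₂−k₁)].
= (1.96/0.176)^(0.176/(0.176−1.96)) = (11.14)^(-0.09865) = 0.7884.
C_{D,max} = 0.7884×3.94 = 3.11 kmol/m³.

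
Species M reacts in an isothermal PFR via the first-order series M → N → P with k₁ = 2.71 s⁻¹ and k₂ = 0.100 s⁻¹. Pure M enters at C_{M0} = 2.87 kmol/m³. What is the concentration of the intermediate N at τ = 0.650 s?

2.28 kmol/m³

Solving the coupled first-order balances gives C_N(τ) = [k₁/(k₂−k₁)]·C_{M0}·(e^(−k₁τ) − e^(−k₂τ)).
e^(−k₁τ) = e^(−2.71×0.650) = e^(−1.762) = 0.1718; e^(−k₂τ) = e^(−0.06500) = 0.9371.
C_N = 2.71×2.87/(0.100−2.71) × (0.1718−0.9371) = (-2.980)×(-0.7653) = 2.281 kmol/m³.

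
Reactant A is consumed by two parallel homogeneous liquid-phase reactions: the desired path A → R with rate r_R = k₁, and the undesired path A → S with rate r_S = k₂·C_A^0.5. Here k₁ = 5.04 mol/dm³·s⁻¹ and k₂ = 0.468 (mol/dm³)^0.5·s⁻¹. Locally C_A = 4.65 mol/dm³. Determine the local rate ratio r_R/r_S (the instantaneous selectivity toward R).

S_{R/S} = r_R/r_S = (k₁)/(k₂·C_A^0.5) = (k₁/k₂)·C_A^-0.5.
= (5.04) / (0.468×4.650^0.5) = 5.040/1.009 = 4.99.

4.99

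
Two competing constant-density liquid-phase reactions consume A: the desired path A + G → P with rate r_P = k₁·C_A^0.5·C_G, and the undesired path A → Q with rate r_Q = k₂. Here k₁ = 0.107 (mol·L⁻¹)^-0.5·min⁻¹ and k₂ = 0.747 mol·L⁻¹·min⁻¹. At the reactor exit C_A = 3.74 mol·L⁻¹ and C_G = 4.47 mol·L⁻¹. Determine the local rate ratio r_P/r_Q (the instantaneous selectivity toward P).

S_{P/Q} = r_P/r_Q = (k₁·C_A^0.5·C_G)/(k₂) = (k₁/k₂)·C_A^0.5·C_G.
= (0.107×3.740^0.5×4.470) / (0.747) = 0.9250/0.7470 = 1.24.
Since the desired path is higher order in A, keeping C_A high (PFR or concentrated feed) favours P.

1.24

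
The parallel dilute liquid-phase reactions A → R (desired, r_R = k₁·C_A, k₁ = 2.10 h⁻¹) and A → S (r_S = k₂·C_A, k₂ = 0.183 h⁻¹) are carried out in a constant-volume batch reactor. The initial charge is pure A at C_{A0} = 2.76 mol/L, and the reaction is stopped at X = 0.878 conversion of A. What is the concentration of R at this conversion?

2.23 mol/L

C_A = C_{A0}(1−X) = 0.3367 mol/L.
Both paths are first order in A, so the instantaneous fraction to R is constant: dC_R/d(−C_A) = k₁/(k₁+k₂) = 0.9198.
C_R = 0.9198·(C_{A0}−C_A) = 0.9198×2.423 = 2.23 mol/L.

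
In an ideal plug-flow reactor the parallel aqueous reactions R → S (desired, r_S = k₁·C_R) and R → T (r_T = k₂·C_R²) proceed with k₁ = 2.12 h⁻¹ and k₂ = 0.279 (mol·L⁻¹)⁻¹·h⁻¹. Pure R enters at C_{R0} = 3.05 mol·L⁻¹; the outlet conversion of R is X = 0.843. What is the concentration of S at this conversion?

2.10 mol·L⁻¹

C_R = C_{R0}(1−X) = 0.4789 mol·L⁻¹.
Along a PFR/batch, dC_S/dC_R = −r_S/(r_S+r_T) = −k₁/(k₁+k₂·C_R).
Integrating from C_{R0} to C_R: C_S = (2.12/0.279)·ln[(2.12+0.279·3.05)/(2.12+0.279·0.479)] = 7.599·ln(2.971/2.254) = 2.100 mol·L⁻¹.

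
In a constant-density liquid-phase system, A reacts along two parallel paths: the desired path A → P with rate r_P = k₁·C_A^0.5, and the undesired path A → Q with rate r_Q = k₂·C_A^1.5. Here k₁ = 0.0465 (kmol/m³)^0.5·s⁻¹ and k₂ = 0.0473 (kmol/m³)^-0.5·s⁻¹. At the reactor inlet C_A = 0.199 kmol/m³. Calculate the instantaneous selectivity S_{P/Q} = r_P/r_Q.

4.94

S_{P/Q} = r_P/r_Q = (k₁·C_A^0.5)/(k₂·C_A^1.5) = (k₁/k₂)·C_A⁻¹.
= (0.0465×0.1990^0.5) / (0.0473×0.1990^1.5) = 0.02074/0.004199 = 4.94.
The undesired path is higher order in A, so low C_A (CSTR or dilute feed) favours P.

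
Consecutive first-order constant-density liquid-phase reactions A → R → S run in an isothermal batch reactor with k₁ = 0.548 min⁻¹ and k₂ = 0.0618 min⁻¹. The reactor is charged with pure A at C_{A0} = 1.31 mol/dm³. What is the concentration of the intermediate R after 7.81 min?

0.891 mol/dm³

The intermediate concentration in a first-order A→B→C sequence is C_R = k₁C_{A0}(e^(−k₁t) − e^(−k₂t))/(k₂−k₁).
e^(−k₁t) = e^(−0.548×7.81) = e^(−4.280) = 0.01384; e^(−k₂t) = e^(−0.4827) = 0.6171.
C_R = 0.548×1.31/(0.0618−0.548) × (0.01384−0.6171) = (-1.477)×(-0.6033) = 0.8908 mol/dm³.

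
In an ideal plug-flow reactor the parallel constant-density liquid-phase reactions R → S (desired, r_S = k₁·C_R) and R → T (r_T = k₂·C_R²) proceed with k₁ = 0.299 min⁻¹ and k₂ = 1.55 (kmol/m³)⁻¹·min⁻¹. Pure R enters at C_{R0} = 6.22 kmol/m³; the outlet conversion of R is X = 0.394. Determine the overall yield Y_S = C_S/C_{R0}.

C_R = C_{R0}(1−X) = 3.769 kmol/m³.
Along a PFR/batch, dC_S/dC_R = −r_S/(r_S+r_T) = −k₁/(k₁+k₂·C_R).
Integrating from C_{R0} to C_R: C_S = (0.299/1.55)·ln[(0.299+1.55·6.22)/(0.299+1.55·3.77)] = 0.1929·ln(9.940/6.141) = 0.09288 kmol/m³.
Y_S = C_S/C_{R0} = 0.09288/6.22 = 0.0149.

0.0149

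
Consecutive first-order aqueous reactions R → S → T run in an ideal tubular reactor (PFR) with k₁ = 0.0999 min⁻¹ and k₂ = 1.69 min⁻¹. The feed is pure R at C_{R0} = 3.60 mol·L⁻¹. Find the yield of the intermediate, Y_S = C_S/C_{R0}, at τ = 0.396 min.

The intermediate concentration in a first-order A→B→C sequence is C_S = k₁C_{R0}(e^(−k₁τ) − e^(−k₂τ))/(k₂−k₁).
e^(−k₁τ) = e^(−0.0999×0.396) = e^(−0.03956) = 0.9612; e^(−k₂τ) = e^(−0.6692) = 0.5121.
C_S = 0.0999×3.60/(1.69−0.0999) × (0.9612−0.5121) = 0.2262×0.4491 = 0.1016 mol·L⁻¹.
Y_S = C_S/C_{R0} = 0.1016/3.60 = 0.0282.

0.0282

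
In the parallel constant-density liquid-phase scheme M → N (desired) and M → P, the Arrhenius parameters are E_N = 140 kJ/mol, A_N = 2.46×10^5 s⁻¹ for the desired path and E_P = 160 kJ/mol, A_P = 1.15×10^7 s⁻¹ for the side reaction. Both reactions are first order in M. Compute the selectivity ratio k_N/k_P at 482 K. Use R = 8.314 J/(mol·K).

Since both paths have the same order in M, the concentration cancels and S_{N/P} = k_N/k_P = (A_N/A_P)·exp[(E_P−E_N)/(RT)].
(E_P−E_N)/(RT) = (160−140)×10³/(8.314×482) = 20000/4007 = 4.991.
k_N/k_P = (2.46×10^5/1.15×10^7)·exp(4.991) = 0.02139 × 147.1 = 3.15.

3.15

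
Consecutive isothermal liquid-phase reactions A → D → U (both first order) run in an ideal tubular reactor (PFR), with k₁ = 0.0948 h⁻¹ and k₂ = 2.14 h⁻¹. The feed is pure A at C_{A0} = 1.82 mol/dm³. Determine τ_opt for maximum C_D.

1.52 h

The intermediate peaks when r₁ = r₂, i.e. k₁e^(−k₁τ) = k₂e^(−k₂τ), giving τ_opt = ln(k₂/k₁)/(k₂−k₁).
= ln(2.14/0.0948)/(2.14−0.0948) = ln(22.57)/2.045 = 3.117/2.045 = 1.52 h.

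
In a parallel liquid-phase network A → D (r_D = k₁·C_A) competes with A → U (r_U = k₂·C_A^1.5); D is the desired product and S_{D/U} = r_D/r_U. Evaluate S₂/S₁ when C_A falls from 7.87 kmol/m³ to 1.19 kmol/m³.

S_{D/U} = (k₁/k₂)·C_A^-0.5, so S₂/S₁ = (C_{A,2}/C_{A,1})^-0.5.
= (1.19/7.87)^(-0.5) = (0.1512)^(-0.5) = 2.57.

2.57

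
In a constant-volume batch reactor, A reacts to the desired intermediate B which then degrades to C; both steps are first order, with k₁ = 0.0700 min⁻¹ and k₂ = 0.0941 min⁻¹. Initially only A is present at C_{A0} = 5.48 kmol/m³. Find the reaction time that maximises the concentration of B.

12.3 min

Setting dC_B/dt = 0 gives t_opt = ln(k₂/k₁)/(k₂−k₁).
= ln(0.0941/0.0700)/(0.0941−0.0700) = ln(1.344)/0.02410 = 0.2959/0.02410 = 12.3 min.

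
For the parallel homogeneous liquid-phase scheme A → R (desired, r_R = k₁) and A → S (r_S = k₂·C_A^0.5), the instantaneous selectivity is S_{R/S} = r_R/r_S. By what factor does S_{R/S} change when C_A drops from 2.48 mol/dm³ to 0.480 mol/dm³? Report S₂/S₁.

2.27

S_{R/S} = (k₁/k₂)·C_A^-0.5, so S₂/S₁ = (C_{A,2}/C_{A,1})^-0.5.
= (0.480/2.48)^(-0.5) = (0.1935)^(-0.5) = 2.27.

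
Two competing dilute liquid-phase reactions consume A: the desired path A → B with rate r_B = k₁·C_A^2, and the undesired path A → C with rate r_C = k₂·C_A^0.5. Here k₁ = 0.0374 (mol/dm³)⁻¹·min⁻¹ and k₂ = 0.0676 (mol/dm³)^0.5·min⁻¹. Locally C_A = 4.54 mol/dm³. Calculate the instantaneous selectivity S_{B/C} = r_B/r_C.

S_{B/C} = r_B/r_C = (k₁·C_A^2)/(k₂·C_A^0.5) = (k₁/k₂)·C_A^1.5.
= (0.0374×4.540^2) / (0.0676×4.540^0.5) = 0.7709/0.1440 = 5.35.

5.35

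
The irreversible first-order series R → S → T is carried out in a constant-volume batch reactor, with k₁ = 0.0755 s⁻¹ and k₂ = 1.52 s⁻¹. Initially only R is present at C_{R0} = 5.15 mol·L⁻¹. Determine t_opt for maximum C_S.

For first-order series the maximum of C_S occurs at t_opt = ln(k₂/k₁)/(k₂−k₁).
= ln(1.52/0.0755)/(1.52−0.0755) = ln(20.13)/1.445 = 3.002/1.445 = 2.08 s.

2.08 s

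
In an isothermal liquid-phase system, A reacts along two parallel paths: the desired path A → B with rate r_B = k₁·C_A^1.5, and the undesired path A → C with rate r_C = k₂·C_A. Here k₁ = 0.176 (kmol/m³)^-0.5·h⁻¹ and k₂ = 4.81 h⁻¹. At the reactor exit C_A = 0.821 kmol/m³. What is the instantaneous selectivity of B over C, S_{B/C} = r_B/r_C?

S_{B/C} = r_B/r_C = (k₁·C_A^1.5)/(k₂·C_A) = (k₁/k₂)·C_A^0.5.
= (0.176×0.8210^1.5) / (4.81×0.8210) = 0.1309/3.949 = 0.0332.

0.0332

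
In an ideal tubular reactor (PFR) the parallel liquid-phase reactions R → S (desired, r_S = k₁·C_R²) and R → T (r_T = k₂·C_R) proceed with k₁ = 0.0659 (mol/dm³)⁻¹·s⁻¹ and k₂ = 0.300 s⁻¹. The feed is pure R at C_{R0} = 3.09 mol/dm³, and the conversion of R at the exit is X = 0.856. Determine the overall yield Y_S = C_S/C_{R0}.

C_R = C_{R0}(1−X) = 0.4450 mol/dm³.
Along a PFR/batch, dC_T/dC_R = −r_T/(r_S+r_T) = −k₂/(k₂+k₁·C_R).
Integrating from C_{R0} to C_R: C_T = (0.300/0.0659)·ln[(0.300+0.0659·3.09)/(0.300+0.0659·0.445)] = 4.552·ln(0.5036/0.3293) = 1.934 mol/dm³.
Then C_S = (C_{R0}−C_R) − C_T = 2.645 − 1.934 = 0.7112 mol/dm³.
Y_S = C_S/C_{R0} = 0.7112/3.09 = 0.230.

0.230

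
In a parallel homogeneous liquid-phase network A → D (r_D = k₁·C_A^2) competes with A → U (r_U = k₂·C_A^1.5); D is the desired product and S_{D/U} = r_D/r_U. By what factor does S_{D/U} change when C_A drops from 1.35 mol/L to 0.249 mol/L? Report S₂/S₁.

S_{D/U} = (k₁/k₂)·C_A^0.5, so S₂/S₁ = (C_{A,2}/C_{A,1})^0.5.
= (0.249/1.35)^0.5 = (0.1844)^0.5 = 0.429.
Selectivity toward D falls as C_A falls — high-concentration operation is favoured.

0.429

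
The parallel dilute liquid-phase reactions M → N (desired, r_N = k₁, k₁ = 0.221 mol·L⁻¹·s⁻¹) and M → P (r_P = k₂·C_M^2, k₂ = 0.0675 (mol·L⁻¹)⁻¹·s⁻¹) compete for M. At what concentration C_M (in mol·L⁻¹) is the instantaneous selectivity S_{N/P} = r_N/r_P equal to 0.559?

S_{N/P} = (k₁/k₂)·C_M^-2 ⇒ C_M = (S·k₂/k₁)^(-0.5).
= (0.559×0.0675/0.221)^(-0.5) = (0.1707)^(-0.5) = 2.42 mol·L⁻¹.

2.42 mol·L⁻¹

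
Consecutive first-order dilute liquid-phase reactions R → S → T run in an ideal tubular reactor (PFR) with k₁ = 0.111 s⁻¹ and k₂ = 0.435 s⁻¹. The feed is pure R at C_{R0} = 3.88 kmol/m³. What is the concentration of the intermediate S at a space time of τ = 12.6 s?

The intermediate concentration in a first-order A→B→C sequence is C_S = k₁C_{R0}(e^(−k₁τ) − e^(−k₂τ))/(k₂−k₁).
e^(−k₁τ) = e^(−0.111×12.6) = e^(−1.399) = 0.2469; e^(−k₂τ) = e^(−5.481) = 0.004165.
C_S = 0.111×3.88/(0.435−0.111) × (0.2469−0.004165) = 1.329×0.2428 = 0.3227 kmol/m³.

0.323 kmol/m³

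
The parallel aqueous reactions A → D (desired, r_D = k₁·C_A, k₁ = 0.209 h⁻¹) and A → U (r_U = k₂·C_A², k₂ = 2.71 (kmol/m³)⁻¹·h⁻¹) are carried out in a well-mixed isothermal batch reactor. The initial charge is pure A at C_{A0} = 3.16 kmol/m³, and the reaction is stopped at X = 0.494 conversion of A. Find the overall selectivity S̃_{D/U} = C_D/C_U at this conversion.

C_A = C_{A0}(1−X) = 1.599 kmol/m³.
Along a PFR/batch, dC_D/dC_A = −r_D/(r_D+r_U) = −k₁/(k₁+k₂·C_A).
Integrating from C_{A0} to C_A: C_D = (0.209/2.71)·ln[(0.209+2.71·3.16)/(0.209+2.71·1.60)] = 0.07712·ln(8.773/4.542) = 0.05076 kmol/m³.
C_U = (C_{A0}−C_A)−C_D = 1.510 kmol/m³; S̃_{D/U} = 0.05076/1.510 = 0.0336.

0.0336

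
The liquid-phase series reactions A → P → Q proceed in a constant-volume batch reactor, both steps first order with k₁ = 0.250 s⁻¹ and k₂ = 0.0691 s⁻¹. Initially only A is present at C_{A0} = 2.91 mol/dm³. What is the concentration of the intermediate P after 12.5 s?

1.52 mol/dm³

For first-order series with pure A initially, C_P(t) = k₁C_{A0}/(k₂−k₁)·(e^(−k₁t) − e^(−k₂t)).
e^(−k₁t) = e^(−0.250×12.5) = e^(−3.125) = 0.04394; e^(−k₂t) = e^(−0.8637) = 0.4216.
C_P = 0.250×2.91/(0.0691−0.250) × (0.04394−0.4216) = (-4.022)×(-0.3776) = 1.519 mol/dm³.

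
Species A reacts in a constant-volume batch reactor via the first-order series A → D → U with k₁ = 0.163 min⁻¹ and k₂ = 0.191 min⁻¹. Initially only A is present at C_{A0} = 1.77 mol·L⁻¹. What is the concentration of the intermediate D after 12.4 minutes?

0.400 mol·L⁻¹

Solving the coupled first-order balances gives C_D(t) = [k₁/(k₂−k₁)]·C_{A0}·(e^(−k₁t) − e^(−k₂t)).
e^(−k₁t) = e^(−0.163×12.4) = e^(−2.021) = 0.1325; e^(−k₂t) = e^(−2.368) = 0.09363.
C_D = 0.163×1.77/(0.191−0.163) × (0.1325−0.09363) = 10.30×0.03887 = 0.4005 mol·L⁻¹.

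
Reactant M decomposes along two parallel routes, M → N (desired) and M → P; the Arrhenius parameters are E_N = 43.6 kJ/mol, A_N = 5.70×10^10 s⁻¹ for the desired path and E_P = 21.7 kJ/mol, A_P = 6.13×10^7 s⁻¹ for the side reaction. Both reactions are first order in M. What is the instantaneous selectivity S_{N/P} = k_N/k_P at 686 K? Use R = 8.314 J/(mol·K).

20.0

Since both paths have the same order in M, the concentration cancels and S_{N/P} = k_N/k_P = (A_N/A_P)·exp[(E_P−E_N)/(RT)].
(E_P−E_N)/(RT) = (21.7−43.6)×10³/(8.314×686) = -21900/5703 = -3.840.
k_N/k_P = (5.70×10^10/6.13×10^7)·exp(-3.840) = 929.9 × 0.02150 = 20.0.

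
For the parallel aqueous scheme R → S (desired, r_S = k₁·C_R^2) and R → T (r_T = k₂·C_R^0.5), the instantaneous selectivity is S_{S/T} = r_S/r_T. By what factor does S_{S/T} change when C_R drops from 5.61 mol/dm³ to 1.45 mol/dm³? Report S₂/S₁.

0.131

S_{S/T} = (k₁/k₂)·C_R^1.5, so S₂/S₁ = (C_{R,2}/C_{R,1})^1.5.
= (1.45/5.61)^1.5 = (0.2585)^1.5 = 0.131.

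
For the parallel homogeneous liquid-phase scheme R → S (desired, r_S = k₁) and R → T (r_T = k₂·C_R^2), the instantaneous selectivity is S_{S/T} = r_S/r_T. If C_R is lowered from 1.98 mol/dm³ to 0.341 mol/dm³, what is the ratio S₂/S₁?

S_{S/T} = (k₁/k₂)·C_R^-2, so S₂/S₁ = (C_{R,2}/C_{R,1})^-2.
= (0.341/1.98)^(-2) = (0.1722)^(-2) = 33.7.
Selectivity toward S rises as C_R falls — low-concentration operation is favoured.

33.7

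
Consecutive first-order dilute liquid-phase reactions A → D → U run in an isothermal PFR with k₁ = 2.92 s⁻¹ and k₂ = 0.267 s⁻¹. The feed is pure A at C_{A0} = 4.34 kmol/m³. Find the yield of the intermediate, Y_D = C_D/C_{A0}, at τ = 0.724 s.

For first-order series with pure A initially, C_D(τ) = k₁C_{A0}/(k₂−k₁)·(e^(−k₁τ) − e^(−k₂τ)).
e^(−k₁τ) = e^(−2.92×0.724) = e^(−2.114) = 0.1207; e^(−k₂τ) = e^(−0.1933) = 0.8242.
C_D = 2.92×4.34/(0.267−2.92) × (0.1207−0.8242) = (-4.777)×(-0.7035) = 3.360 kmol/m³.
Y_D = C_D/C_{A0} = 3.360/4.34 = 0.774.

0.774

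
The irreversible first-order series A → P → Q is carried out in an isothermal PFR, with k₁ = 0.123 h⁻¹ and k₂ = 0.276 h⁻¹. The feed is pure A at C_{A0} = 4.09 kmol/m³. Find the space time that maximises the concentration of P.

5.28 h

Setting dC_P/dτ = 0 gives τ_opt = ln(k₂/k₁)/(k₂−k₁).
= ln(0.276/0.123)/(0.276−0.123) = ln(2.244)/0.1530 = 0.8082/0.1530 = 5.28 h.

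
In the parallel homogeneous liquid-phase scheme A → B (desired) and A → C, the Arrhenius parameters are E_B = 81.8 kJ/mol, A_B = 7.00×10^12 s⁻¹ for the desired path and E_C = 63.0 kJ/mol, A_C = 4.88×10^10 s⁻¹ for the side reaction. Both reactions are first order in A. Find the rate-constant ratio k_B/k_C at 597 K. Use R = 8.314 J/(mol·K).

3.25

k_B/k_C = (A_B/A_C)·exp[−(E_B−E_C)/(RT)] = (A_B/A_C)·exp[(E_C−E_B)/(RT)].
(E_C−E_B)/(RT) = (63.0−81.8)×10³/(8.314×597) = -18800/4963 = -3.788.
k_B/k_C = (7.00×10^12/4.88×10^10)·exp(-3.788) = 143.4 × 0.02265 = 3.25.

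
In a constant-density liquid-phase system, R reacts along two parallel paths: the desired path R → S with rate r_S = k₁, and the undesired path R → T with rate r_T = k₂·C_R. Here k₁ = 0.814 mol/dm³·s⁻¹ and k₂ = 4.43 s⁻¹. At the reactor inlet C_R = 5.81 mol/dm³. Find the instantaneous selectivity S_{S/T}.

S_{S/T} = r_S/r_T = (k₁)/(k₂·C_R) = (k₁/k₂)·C_R⁻¹.
= (0.814) / (4.43×5.810) = 0.8140/25.74 = 0.0316.
The undesired path is higher order in R, so low C_R (CSTR or dilute feed) favours S.

0.0316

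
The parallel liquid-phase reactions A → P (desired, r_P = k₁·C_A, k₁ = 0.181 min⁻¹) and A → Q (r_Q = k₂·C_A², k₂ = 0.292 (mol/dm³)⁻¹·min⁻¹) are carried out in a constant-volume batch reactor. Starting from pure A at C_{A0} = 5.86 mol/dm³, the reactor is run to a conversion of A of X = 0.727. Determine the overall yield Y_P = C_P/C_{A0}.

0.113

C_A = C_{A0}(1−X) = 1.600 mol/dm³.
Along a PFR/batch, dC_P/dC_A = −r_P/(r_P+r_Q) = −k₁/(k₁+k₂·C_A).
Integrating from C_{A0} to C_A: C_P = (0.181/0.292)·ln[(0.181+0.292·5.86)/(0.181+0.292·1.60)] = 0.6199·ln(1.892/0.6481) = 0.6641 mol/dm³.
Y_P = C_P/C_{A0} = 0.6641/5.86 = 0.113.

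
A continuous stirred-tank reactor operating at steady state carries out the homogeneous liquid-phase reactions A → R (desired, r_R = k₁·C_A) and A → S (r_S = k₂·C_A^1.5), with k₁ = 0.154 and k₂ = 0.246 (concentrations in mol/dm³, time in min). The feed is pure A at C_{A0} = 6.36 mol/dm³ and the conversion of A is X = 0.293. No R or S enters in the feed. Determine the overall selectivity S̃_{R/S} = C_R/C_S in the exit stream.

0.295

Exit C_A = C_{A0}(1−X) = 6.36×0.707 = 4.497 mol/dm³.
In a CSTR the entire volume is at exit conditions, so r_R = 0.154×4.497 = 0.6925 and r_S = 0.246×4.497^1.5 = 2.346.
Overall selectivity = C_R/C_S = r_Rτ/(r_Sτ) = r_R/r_S = 0.295.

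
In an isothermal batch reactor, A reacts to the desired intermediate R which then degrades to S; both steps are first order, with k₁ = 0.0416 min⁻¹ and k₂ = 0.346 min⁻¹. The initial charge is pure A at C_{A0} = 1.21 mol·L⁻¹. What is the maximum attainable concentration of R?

0.109 mol·L⁻¹

At the optimum, C_{R,max}/C_{A0} = (k₁/k₂)^[k₂/(k₂−k₁)].
= (0.0416/0.346)^(0.346/(0.346−0.0416)) = (0.1202)^(1.137) = 0.09001.
C_{R,max} = 0.09001×1.21 = 0.109 mol·L⁻¹.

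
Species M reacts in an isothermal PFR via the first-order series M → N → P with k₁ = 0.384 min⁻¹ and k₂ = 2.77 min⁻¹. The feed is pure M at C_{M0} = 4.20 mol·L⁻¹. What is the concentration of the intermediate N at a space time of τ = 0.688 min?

0.418 mol·L⁻¹

The intermediate concentration in a first-order A→B→C sequence is C_N = k₁C_{M0}(e^(−k₁τ) − e^(−k₂τ))/(k₂−k₁).
e^(−k₁τ) = e^(−0.384×0.688) = e^(−0.2642) = 0.7678; e^(−k₂τ) = e^(−1.906) = 0.1487.
C_N = 0.384×4.20/(2.77−0.384) × (0.7678−0.1487) = 0.6759×0.6191 = 0.4185 mol·L⁻¹.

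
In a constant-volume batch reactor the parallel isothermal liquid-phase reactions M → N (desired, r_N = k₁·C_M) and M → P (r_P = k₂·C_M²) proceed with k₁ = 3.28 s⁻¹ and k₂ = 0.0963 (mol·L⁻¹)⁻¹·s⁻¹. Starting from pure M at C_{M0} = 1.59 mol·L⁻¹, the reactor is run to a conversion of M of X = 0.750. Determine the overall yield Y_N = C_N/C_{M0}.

C_M = C_{M0}(1−X) = 0.3975 mol·L⁻¹.
Along a PFR/batch, dC_N/dC_M = −r_N/(r_N+r_P) = −k₁/(k₁+k₂·C_M).
Integrating from C_{M0} to C_M: C_N = (3.28/0.0963)·ln[(3.28+0.0963·1.59)/(3.28+0.0963·0.398)] = 34.06·ln(3.433/3.318) = 1.159 mol·L⁻¹.
Y_N = C_N/C_{M0} = 1.159/1.59 = 0.729.

0.729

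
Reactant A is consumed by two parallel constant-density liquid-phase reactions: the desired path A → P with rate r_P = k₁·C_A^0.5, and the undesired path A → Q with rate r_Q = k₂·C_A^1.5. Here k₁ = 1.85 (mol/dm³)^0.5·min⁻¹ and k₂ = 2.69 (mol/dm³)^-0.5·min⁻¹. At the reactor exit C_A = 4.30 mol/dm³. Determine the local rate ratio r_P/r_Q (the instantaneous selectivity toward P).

S_{P/Q} = r_P/r_Q = (k₁·C_A^0.5)/(k₂·C_A^1.5) = (k₁/k₂)·C_A⁻¹.
= (1.85×4.300^0.5) / (2.69×4.300^1.5) = 3.836/23.99 = 0.160.
The undesired path is higher order in A, so low C_A (CSTR or dilute feed) favours P.

0.160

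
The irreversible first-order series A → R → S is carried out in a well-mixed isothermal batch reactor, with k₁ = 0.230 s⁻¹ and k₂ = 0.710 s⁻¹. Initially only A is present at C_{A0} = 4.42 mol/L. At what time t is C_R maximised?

Setting dC_R/dt = 0 gives t_opt = ln(k₂/k₁)/(k₂−k₁).
= ln(0.710/0.230)/(0.710−0.230) = ln(3.087)/0.4800 = 1.127/0.4800 = 2.35 s.

2.35 s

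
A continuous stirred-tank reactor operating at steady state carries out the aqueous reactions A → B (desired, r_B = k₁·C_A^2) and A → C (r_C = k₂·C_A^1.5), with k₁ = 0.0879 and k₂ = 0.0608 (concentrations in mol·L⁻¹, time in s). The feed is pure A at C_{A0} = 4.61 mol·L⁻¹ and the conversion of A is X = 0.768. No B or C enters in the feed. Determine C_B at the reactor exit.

2.12 mol·L⁻¹

Exit C_A = C_{A0}(1−X) = 4.61×0.232 = 1.070 mol·L⁻¹.
A CSTR operates uniformly at the exit composition, giving r_B = 0.1005 and r_C = 0.06725 (each k·C_A^n at C_A = 1.070).
Fraction of consumed A going to B: r_B/(r_B+r_C) = 0.5992.
C_B = 0.5992·C_{A0}·X = 0.5992×4.61×0.768 = 2.12 mol·L⁻¹.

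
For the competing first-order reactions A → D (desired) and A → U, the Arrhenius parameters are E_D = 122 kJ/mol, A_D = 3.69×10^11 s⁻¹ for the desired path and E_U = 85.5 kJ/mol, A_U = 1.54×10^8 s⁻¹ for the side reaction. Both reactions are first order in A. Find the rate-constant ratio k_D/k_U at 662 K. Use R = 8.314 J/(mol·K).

Since both paths have the same order in A, the concentration cancels and S_{D/U} = k_D/k_U = (A_D/A_U)·exp[(E_U−E_D)/(RT)].
(E_U−E_D)/(RT) = (85.5−122)×10³/(8.314×662) = -36500/5504 = -6.632.
k_D/k_U = (3.69×10^11/1.54×10^8)·exp(-6.632) = 2396 × 0.001318 = 3.16.

3.16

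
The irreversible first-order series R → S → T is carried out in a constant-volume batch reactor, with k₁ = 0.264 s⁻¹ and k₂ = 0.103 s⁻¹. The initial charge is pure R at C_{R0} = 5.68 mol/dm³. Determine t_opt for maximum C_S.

Setting dC_S/dt = 0 gives t_opt = ln(k₂/k₁)/(k₂−k₁).
= ln(0.103/0.264)/(0.103−0.264) = ln(0.3902)/-0.1610 = -0.9412/-0.1610 = 5.85 s.

5.85 s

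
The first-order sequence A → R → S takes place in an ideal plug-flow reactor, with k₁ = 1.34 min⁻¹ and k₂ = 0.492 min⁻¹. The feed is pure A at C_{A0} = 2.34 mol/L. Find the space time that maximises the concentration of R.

Setting dC_R/dτ = 0 gives τ_opt = ln(k₂/k₁)/(k₂−k₁).
= ln(0.492/1.34)/(0.492−1.34) = ln(0.3672)/-0.8480 = -1.002/-0.8480 = 1.18 min.

1.18 min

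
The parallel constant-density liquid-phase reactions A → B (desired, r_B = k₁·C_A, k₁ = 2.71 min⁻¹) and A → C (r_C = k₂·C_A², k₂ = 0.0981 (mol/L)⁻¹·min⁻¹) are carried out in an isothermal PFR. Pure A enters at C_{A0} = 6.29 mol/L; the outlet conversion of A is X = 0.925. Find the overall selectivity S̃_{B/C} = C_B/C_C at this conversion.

C_A = C_{A0}(1−X) = 0.4717 mol/L.
Along a PFR/batch, dC_B/dC_A = −r_B/(r_B+r_C) = −k₁/(k₁+k₂·C_A).
Integrating from C_{A0} to C_A: C_B = (2.71/0.0981)·ln[(2.71+0.0981·6.29)/(2.71+0.0981·0.472)] = 27.62·ln(3.327/2.756) = 5.199 mol/L.
C_C = (C_{A0}−C_A)−C_B = 0.6191 mol/L; S̃_{B/C} = 5.199/0.6191 = 8.40.

8.40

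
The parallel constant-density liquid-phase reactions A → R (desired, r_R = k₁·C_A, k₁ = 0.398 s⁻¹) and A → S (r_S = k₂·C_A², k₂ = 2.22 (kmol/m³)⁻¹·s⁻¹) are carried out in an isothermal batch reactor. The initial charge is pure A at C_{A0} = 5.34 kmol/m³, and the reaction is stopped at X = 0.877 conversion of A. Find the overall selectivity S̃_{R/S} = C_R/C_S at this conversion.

C_A = C_{A0}(1−X) = 0.6568 kmol/m³.
Along a PFR/batch, dC_R/dC_A = −r_R/(r_R+r_S) = −k₁/(k₁+k₂·C_A).
Integrating from C_{A0} to C_A: C_R = (0.398/2.22)·ln[(0.398+2.22·5.34)/(0.398+2.22·0.657)] = 0.1793·ln(12.25/1.856) = 0.3383 kmol/m³.
C_S = (C_{A0}−C_A)−C_R = 4.345 kmol/m³; S̃_{R/S} = 0.3383/4.345 = 0.0779.

0.0779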